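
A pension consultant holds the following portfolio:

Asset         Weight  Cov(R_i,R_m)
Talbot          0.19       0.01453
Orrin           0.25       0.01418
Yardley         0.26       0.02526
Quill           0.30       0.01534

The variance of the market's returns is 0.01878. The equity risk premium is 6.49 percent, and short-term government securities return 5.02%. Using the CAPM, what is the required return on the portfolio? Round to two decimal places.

β_Talbot = 0.01453 / 0.01878 = 0.7737
β_Orrin = 0.01418 / 0.01878 = 0.7551
β_Yardley = 0.02526 / 0.01878 = 1.3450
β_Quill = 0.01534 / 0.01878 = 0.8168
β_P = Σ w_i β_i = 0.19×0.7737 + 0.25×0.7551 + 0.26×1.3450 + 0.30×0.8168 = 0.9305
E(R_P) = R_f + β_P × MRP = 5.02% + 0.9305 × 6.49% = 11.06%

11.06%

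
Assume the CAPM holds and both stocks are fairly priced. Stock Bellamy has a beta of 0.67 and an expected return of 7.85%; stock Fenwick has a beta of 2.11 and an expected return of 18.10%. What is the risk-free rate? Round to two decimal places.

3.08%

Both satisfy E(R) = R_f + β·MRP, so the slope of the SML is
MRP = (18.10% − 7.85%) / (2.11 − 0.67) = 10.25% / 1.44 = 7.1181%
R_f = E(R_Bellamy) − β_Bellamy·MRP = 7.85% − 0.67 × 7.1181% = 3.0809%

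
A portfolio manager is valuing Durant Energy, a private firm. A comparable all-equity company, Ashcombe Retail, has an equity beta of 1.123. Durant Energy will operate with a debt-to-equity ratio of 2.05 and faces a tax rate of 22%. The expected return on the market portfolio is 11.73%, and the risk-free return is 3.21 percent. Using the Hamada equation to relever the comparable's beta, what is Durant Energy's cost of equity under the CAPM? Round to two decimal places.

28.08%

β_L = β_U × [1 + (1 − t)(D/E)] = 1.123 × [1 + (1 − 0.22) × 2.05]
    = 1.123 × [1 + 0.78 × 2.05] = 1.123 × 2.5990 = 2.9187
MRP = 11.73% − 3.21% = 8.52%
E(R) = R_f + β_L × MRP = 3.21% + 2.9187 × 8.52% = 28.08%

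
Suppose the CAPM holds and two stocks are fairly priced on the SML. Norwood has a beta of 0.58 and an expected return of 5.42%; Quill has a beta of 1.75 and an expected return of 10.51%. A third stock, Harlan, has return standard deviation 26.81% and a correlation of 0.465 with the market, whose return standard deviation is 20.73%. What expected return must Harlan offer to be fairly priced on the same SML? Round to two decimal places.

5.51%

MRP = (10.51% − 5.42%) / (1.75 − 0.58) = 4.3504%
R_f = 5.42% − 0.58 × 4.3504% = 2.8968%
β_Harlan = ρ·σ_i/σ_m = 0.465 × 26.81 / 20.73 = 0.6014
E(R_Harlan) = R_f + β × MRP = 2.8968% + 0.6014 × 4.3504% = 5.51%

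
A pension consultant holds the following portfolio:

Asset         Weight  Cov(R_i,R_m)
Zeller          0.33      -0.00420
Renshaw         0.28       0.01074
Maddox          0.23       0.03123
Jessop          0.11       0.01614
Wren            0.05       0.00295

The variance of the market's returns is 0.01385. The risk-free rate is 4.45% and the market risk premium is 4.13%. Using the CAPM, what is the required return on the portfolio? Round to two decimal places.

7.65%

β_Zeller = -0.00420 / 0.01385 = -0.3032
β_Renshaw = 0.01074 / 0.01385 = 0.7755
β_Maddox = 0.03123 / 0.01385 = 2.2549
β_Jessop = 0.01614 / 0.01385 = 1.1653
β_Wren = 0.00295 / 0.01385 = 0.2130
β_P = Σ w_i β_i = 0.33×-0.3032 + 0.28×0.7755 + 0.23×2.2549 + 0.11×1.1653 + 0.05×0.2130 = 0.7745
E(R_P) = R_f + β_P × MRP = 4.45% + 0.7745 × 4.13% = 7.65%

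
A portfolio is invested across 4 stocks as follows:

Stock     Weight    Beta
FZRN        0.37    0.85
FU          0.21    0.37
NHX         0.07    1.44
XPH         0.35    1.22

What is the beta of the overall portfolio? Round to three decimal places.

β_P = Σ w_i β_i = 0.37×0.85 + 0.21×0.37 + 0.07×1.44 + 0.35×1.22 = 0.9200

0.920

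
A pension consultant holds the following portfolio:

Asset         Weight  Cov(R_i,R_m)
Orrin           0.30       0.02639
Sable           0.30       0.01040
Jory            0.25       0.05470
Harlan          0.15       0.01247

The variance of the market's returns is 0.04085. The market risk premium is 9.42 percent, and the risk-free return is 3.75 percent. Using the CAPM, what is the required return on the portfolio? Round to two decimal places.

9.88%

β_Orrin = 0.02639 / 0.04085 = 0.6460
β_Sable = 0.01040 / 0.04085 = 0.2546
β_Jory = 0.05470 / 0.04085 = 1.3390
β_Harlan = 0.01247 / 0.04085 = 0.3053
β_P = Σ w_i β_i = 0.30×0.6460 + 0.30×0.2546 + 0.25×1.3390 + 0.15×0.3053 = 0.6507
E(R_P) = R_f + β_P × MRP = 3.75% + 0.6507 × 9.42% = 9.88%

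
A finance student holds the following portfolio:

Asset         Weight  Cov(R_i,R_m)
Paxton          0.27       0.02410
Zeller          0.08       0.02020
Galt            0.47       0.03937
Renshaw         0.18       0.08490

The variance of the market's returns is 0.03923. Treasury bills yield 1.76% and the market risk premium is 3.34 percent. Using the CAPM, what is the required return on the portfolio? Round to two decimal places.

β_Paxton = 0.02410 / 0.03923 = 0.6143
β_Zeller = 0.02020 / 0.03923 = 0.5149
β_Galt = 0.03937 / 0.03923 = 1.0036
β_Renshaw = 0.08490 / 0.03923 = 2.1642
β_P = Σ w_i β_i = 0.27×0.6143 + 0.08×0.5149 + 0.47×1.0036 + 0.18×2.1642 = 1.0683
E(R_P) = R_f + β_P × MRP = 1.76% + 1.0683 × 3.34% = 5.33%

5.33%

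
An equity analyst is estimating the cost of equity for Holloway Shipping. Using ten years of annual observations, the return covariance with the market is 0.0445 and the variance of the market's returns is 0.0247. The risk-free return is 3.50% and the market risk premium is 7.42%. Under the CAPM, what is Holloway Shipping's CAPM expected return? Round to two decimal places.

16.87%

β = Cov(R_i, R_m) / Var(R_m) = 0.0445 / 0.0247 = 1.8016
E(R) = R_f + β × MRP = 3.50% + 1.8016 × 7.42% = 16.87%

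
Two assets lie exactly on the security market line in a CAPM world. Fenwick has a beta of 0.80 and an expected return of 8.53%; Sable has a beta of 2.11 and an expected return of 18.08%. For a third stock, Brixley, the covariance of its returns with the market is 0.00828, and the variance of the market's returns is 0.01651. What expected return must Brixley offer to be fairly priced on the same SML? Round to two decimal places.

6.35%

MRP = (18.08% − 8.53%) / (2.11 − 0.80) = 7.2901%
R_f = 8.53% − 0.80 × 7.2901% = 2.6979%
β_Brixley = Cov / Var(R_m) = 0.00828 / 0.01651 = 0.5015
E(R_Brixley) = R_f + β × MRP = 2.6979% + 0.5015 × 7.2901% = 6.35%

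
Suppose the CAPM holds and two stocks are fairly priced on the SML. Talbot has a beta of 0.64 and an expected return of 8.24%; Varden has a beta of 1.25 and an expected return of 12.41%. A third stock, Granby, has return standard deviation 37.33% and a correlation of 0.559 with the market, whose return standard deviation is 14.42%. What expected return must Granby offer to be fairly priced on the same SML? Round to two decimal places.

13.76%

MRP = (12.41% − 8.24%) / (1.25 − 0.64) = 6.8361%
R_f = 8.24% − 0.64 × 6.8361% = 3.8649%
β_Granby = ρ·σ_i/σ_m = 0.559 × 37.33 / 14.42 = 1.4471
E(R_Granby) = R_f + β × MRP = 3.8649% + 1.4471 × 6.8361% = 13.76%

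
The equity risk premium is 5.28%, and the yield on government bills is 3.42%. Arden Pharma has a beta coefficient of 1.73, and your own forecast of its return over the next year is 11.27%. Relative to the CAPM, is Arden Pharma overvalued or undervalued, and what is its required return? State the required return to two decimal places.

Required return = R_f + β·MRP = 3.42% + 1.73 × 5.28% = 12.55%
Forecast 11.27% < required 12.55% → the stock plots below the SML → overvalued.

Overvalued; required return 12.55%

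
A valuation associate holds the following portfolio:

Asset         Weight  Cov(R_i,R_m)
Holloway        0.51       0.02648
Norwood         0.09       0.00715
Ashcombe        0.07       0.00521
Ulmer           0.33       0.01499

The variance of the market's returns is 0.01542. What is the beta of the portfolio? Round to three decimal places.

1.262

β_Holloway = 0.02648 / 0.01542 = 1.7173
β_Norwood = 0.00715 / 0.01542 = 0.4637
β_Ashcombe = 0.00521 / 0.01542 = 0.3379
β_Ulmer = 0.01499 / 0.01542 = 0.9721
β_P = Σ w_i β_i = 0.51×1.7173 + 0.09×0.4637 + 0.07×0.3379 + 0.33×0.9721 = 1.2620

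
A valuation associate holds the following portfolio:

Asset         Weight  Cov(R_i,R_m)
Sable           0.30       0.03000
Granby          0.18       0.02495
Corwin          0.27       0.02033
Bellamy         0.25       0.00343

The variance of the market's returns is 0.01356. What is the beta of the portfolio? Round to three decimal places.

1.463

β_Sable = 0.03000 / 0.01356 = 2.2124
β_Granby = 0.02495 / 0.01356 = 1.8400
β_Corwin = 0.02033 / 0.01356 = 1.4993
β_Bellamy = 0.00343 / 0.01356 = 0.2529
β_P = Σ w_i β_i = 0.30×2.2124 + 0.18×1.8400 + 0.27×1.4993 + 0.25×0.2529 = 1.4630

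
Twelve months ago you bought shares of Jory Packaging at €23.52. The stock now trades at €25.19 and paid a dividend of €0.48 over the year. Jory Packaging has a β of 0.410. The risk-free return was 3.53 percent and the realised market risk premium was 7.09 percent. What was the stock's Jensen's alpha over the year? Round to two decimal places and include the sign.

Realised HPR = (P1 + D1 − P0) / P0 = (25.19 + 0.48 − 23.52) / 23.52 = 2.15 / 23.52 = 9.1412%
CAPM required = R_f + β·MRP = 3.53% + 0.410 × 7.09% = 6.43690%
α = realised − required = 9.1412% − 6.43690% = +2.70%

+2.70%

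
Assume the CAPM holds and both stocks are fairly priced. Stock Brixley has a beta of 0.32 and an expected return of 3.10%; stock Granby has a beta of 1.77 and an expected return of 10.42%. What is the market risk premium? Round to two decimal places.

Both satisfy E(R) = R_f + β·MRP, so the slope of the SML is
MRP = (10.42% − 3.10%) / (1.77 − 0.32) = 7.32% / 1.45 = 5.0483%

5.05%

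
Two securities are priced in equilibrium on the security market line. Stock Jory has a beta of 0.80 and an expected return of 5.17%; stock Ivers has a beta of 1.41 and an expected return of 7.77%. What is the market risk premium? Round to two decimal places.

4.26%

Both satisfy E(R) = R_f + β·MRP, so the slope of the SML is
MRP = (7.77% − 5.17%) / (1.41 − 0.80) = 2.60% / 0.61 = 4.2623%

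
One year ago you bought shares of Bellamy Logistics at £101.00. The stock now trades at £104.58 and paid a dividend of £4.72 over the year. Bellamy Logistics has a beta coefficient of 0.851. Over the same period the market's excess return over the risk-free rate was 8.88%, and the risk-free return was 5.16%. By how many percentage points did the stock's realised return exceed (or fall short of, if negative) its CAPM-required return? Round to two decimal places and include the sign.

-4.50%

Realised HPR = (P1 + D1 − P0) / P0 = (104.58 + 4.72 − 101.00) / 101.00 = 8.30 / 101.00 = 8.2178%
CAPM required = R_f + β·MRP = 5.16% + 0.851 × 8.88% = 12.71688%
α = realised − required = 8.2178% − 12.71688% = -4.50%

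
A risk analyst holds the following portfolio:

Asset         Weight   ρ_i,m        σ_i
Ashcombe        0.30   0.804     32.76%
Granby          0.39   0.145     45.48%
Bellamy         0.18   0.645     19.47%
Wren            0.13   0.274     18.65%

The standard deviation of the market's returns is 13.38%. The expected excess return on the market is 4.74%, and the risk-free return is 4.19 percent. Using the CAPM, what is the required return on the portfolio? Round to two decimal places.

8.94%

β_Ashcombe = 0.804 × 32.76% / 13.38% = 1.9685
β_Granby = 0.145 × 45.48% / 13.38% = 0.4929
β_Bellamy = 0.645 × 19.47% / 13.38% = 0.9386
β_Wren = 0.274 × 18.65% / 13.38% = 0.3819
β_P = Σ w_i β_i = 0.30×1.9685 + 0.39×0.4929 + 0.18×0.9386 + 0.13×0.3819 = 1.0014
E(R_P) = R_f + β_P × MRP = 4.19% + 1.0014 × 4.74% = 8.94%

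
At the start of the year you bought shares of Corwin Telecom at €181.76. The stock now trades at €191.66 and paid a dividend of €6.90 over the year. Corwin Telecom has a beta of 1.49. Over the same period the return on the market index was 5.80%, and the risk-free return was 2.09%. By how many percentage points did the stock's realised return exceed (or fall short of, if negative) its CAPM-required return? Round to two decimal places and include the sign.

+1.63%

Realised HPR = (P1 + D1 − P0) / P0 = (191.66 + 6.90 − 181.76) / 181.76 = 16.80 / 181.76 = 9.2430%
MRP = 5.80% − 2.09% = 3.71%
CAPM required = R_f + β·MRP = 2.09% + 1.49 × 3.71% = 7.6179%
α = realised − required = 9.2430% − 7.6179% = +1.63%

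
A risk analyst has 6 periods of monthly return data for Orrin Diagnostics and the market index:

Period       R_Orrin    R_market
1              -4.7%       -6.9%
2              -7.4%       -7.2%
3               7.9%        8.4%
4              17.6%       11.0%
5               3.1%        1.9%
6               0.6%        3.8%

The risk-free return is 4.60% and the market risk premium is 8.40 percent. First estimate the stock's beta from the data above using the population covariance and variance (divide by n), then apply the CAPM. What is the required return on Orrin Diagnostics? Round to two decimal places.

13.98%

Mean R_i = (-4.7 − 7.4 + 7.9 + 17.6 + 3.1 + 0.6) / 6 = 2.8500%
Mean R_m = (-6.9 − 7.2 + 8.4 + 11.0 + 1.9 + 3.8) / 6 = 1.8333%
Σ(R_i − R̄_i)(R_m − R̄_m) = 322.4900  ⇒  Cov = 322.4900 / 6 = 53.7483
Σ(R_m − R̄_m)² = 288.8933  ⇒  Var(R_m) = 288.8933 / 6 = 48.1489
β = Cov / Var(R_m) = 53.7483 / 48.1489 = 1.1163
E(R) = R_f + β × MRP = 4.60% + 1.1163 × 8.40% = 13.98%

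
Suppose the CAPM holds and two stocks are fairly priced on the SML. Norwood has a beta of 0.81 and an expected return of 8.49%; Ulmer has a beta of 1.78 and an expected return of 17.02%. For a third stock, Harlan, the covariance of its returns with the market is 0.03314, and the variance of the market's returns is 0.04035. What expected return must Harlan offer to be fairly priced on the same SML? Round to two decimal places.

MRP = (17.02% − 8.49%) / (1.78 − 0.81) = 8.7938%
R_f = 8.49% − 0.81 × 8.7938% = 1.3670%
β_Harlan = Cov / Var(R_m) = 0.03314 / 0.04035 = 0.8213
E(R_Harlan) = R_f + β × MRP = 1.3670% + 0.8213 × 8.7938% = 8.59%

8.59%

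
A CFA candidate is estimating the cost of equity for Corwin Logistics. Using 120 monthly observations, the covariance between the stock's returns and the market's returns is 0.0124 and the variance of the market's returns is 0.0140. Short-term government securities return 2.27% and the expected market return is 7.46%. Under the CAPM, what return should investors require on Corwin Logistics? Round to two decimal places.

6.87%

β = Cov(R_i, R_m) / Var(R_m) = 0.0124 / 0.0140 = 0.8857
MRP = 7.46% − 2.27% = 5.19%
E(R) = R_f + β × MRP = 2.27% + 0.8857 × 5.19% = 6.87%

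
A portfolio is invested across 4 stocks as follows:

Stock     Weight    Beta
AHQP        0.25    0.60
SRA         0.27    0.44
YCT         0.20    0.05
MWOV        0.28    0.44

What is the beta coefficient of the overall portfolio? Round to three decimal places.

β_P = Σ w_i β_i = 0.25×0.60 + 0.27×0.44 + 0.20×0.05 + 0.28×0.44 = 0.4020

0.402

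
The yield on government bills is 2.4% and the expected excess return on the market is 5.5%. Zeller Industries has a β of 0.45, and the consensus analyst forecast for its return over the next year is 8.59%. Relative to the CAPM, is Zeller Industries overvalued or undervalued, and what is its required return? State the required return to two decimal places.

Required return = R_f + β·MRP = 2.4% + 0.45 × 5.5% = 4.88%
Forecast 8.59% > required 4.88% → the stock plots above the SML → undervalued.

Undervalued; required return 4.88%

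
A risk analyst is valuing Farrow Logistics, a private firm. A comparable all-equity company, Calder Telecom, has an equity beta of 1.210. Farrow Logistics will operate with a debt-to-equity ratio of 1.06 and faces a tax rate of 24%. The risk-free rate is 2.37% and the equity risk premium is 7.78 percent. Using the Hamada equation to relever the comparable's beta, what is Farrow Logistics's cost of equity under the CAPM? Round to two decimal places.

19.37%

β_L = β_U × [1 + (1 − t)(D/E)] = 1.210 × [1 + (1 − 0.24) × 1.06]
    = 1.210 × [1 + 0.76 × 1.06] = 1.210 × 1.8056 = 2.1848
E(R) = R_f + β_L × MRP = 2.37% + 2.1848 × 7.78% = 19.37%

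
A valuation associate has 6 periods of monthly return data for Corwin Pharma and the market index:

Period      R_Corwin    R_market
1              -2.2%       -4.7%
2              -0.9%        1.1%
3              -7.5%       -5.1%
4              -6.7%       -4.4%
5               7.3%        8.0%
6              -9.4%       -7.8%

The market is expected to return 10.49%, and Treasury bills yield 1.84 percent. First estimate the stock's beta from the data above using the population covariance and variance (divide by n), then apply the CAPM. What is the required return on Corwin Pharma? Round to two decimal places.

Mean R_i = (-2.2 − 0.9 − 7.5 − 6.7 + 7.3 − 9.4) / 6 = -3.2333%
Mean R_m = (-4.7 + 1.1 − 5.1 − 4.4 + 8.0 − 7.8) / 6 = -2.1500%
Σ(R_i − R̄_i)(R_m − R̄_m) = 167.0900  ⇒  Cov = 167.0900 / 6 = 27.8483
Σ(R_m − R̄_m)² = 165.7750  ⇒  Var(R_m) = 165.7750 / 6 = 27.6292
β = Cov / Var(R_m) = 27.8483 / 27.6292 = 1.0079
MRP = 10.49% − 1.84% = 8.65%
E(R) = R_f + β × MRP = 1.84% + 1.0079 × 8.65% = 10.56%

10.56%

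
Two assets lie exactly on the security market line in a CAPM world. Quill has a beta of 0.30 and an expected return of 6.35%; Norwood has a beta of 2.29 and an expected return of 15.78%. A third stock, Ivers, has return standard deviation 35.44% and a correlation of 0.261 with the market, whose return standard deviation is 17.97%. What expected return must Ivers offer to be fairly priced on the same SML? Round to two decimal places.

7.37%

MRP = (15.78% − 6.35%) / (2.29 − 0.30) = 4.7387%
R_f = 6.35% − 0.30 × 4.7387% = 4.9284%
β_Ivers = ρ·σ_i/σ_m = 0.261 × 35.44 / 17.97 = 0.5147
E(R_Ivers) = R_f + β × MRP = 4.9284% + 0.5147 × 4.7387% = 7.37%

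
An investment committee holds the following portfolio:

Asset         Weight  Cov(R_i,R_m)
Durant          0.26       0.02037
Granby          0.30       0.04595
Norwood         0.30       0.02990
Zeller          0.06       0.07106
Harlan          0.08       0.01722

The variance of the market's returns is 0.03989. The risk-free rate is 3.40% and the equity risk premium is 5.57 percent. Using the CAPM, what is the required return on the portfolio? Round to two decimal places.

β_Durant = 0.02037 / 0.03989 = 0.5107
β_Granby = 0.04595 / 0.03989 = 1.1519
β_Norwood = 0.02990 / 0.03989 = 0.7496
β_Zeller = 0.07106 / 0.03989 = 1.7814
β_Harlan = 0.01722 / 0.03989 = 0.4317
β_P = Σ w_i β_i = 0.26×0.5107 + 0.30×1.1519 + 0.30×0.7496 + 0.06×1.7814 + 0.08×0.4317 = 0.8447
E(R_P) = R_f + β_P × MRP = 3.40% + 0.8447 × 5.57% = 8.10%

8.10%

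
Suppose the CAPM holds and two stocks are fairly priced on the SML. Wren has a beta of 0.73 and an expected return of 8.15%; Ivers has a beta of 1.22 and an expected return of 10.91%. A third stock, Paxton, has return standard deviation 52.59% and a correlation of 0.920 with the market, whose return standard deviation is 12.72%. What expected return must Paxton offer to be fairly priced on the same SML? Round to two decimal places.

MRP = (10.91% − 8.15%) / (1.22 − 0.73) = 5.6327%
R_f = 8.15% − 0.73 × 5.6327% = 4.0381%
β_Paxton = ρ·σ_i/σ_m = 0.920 × 52.59 / 12.72 = 3.8037
E(R_Paxton) = R_f + β × MRP = 4.0381% + 3.8037 × 5.6327% = 25.46%

25.46%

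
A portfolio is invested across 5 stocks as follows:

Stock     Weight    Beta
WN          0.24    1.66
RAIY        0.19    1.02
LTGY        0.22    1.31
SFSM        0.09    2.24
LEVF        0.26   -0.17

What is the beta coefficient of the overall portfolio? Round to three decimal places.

β_P = Σ w_i β_i = 0.24×1.66 + 0.19×1.02 + 0.22×1.31 + 0.09×2.24 + 0.26×-0.17 = 1.0378

1.038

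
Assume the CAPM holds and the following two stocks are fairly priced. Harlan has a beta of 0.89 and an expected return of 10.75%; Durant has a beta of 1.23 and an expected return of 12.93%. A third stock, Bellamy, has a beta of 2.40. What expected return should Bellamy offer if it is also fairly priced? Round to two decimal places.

20.43%

MRP (SML slope) = (12.93% − 10.75%) / (1.23 − 0.89) = 2.18% / 0.34 = 6.4118%
R_f (intercept) = 10.75% − 0.89 × 6.4118% = 5.0435%
E(R_Bellamy) = R_f + β × MRP = 5.0435% + 2.40 × 6.4118% = 20.43%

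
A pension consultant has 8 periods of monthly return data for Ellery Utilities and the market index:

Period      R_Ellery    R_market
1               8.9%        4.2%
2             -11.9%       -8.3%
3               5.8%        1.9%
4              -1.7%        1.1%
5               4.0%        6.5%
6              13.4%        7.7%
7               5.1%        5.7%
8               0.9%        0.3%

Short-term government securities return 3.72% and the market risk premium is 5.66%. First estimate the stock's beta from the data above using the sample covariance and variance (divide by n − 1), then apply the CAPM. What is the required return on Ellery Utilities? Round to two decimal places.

Mean R_i = (8.9 − 11.9 + 5.8 − 1.7 + 4.0 + 13.4 + 5.1 + 0.9) / 8 = 3.0625%
Mean R_m = (4.2 − 8.3 + 1.9 + 1.1 + 6.5 + 7.7 + 5.7 + 0.3) / 8 = 2.3875%
Σ(R_i − R̄_i)(R_m − R̄_m) = 245.3263  ⇒  Cov = 245.3263 / 7 = 35.0466
Σ(R_m − R̄_m)² = 179.8688  ⇒  Var(R_m) = 179.8688 / 7 = 25.6955
β = Cov / Var(R_m) = 35.0466 / 25.6955 = 1.3639
E(R) = R_f + β × MRP = 3.72% + 1.3639 × 5.66% = 11.44%

11.44%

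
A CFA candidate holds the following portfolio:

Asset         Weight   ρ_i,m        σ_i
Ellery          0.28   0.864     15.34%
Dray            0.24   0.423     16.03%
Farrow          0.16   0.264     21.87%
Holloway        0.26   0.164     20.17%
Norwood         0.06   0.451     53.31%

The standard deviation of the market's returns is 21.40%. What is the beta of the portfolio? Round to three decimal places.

0.400

β_Ellery = 0.864 × 15.34% / 21.40% = 0.6193
β_Dray = 0.423 × 16.03% / 21.40% = 0.3169
β_Farrow = 0.264 × 21.87% / 21.40% = 0.2698
β_Holloway = 0.164 × 20.17% / 21.40% = 0.1546
β_Norwood = 0.451 × 53.31% / 21.40% = 1.1235
β_P = Σ w_i β_i = 0.28×0.6193 + 0.24×0.3169 + 0.16×0.2698 + 0.26×0.1546 + 0.06×1.1235 = 0.4002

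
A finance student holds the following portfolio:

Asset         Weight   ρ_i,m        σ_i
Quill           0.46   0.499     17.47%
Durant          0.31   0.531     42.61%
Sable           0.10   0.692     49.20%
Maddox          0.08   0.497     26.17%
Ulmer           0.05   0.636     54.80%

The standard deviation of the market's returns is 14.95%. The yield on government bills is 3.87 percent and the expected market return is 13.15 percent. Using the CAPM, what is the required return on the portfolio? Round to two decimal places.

14.55%

β_Quill = 0.499 × 17.47% / 14.95% = 0.5831
β_Durant = 0.531 × 42.61% / 14.95% = 1.5134
β_Sable = 0.692 × 49.20% / 14.95% = 2.2774
β_Maddox = 0.497 × 26.17% / 14.95% = 0.8700
β_Ulmer = 0.636 × 54.80% / 14.95% = 2.3313
β_P = Σ w_i β_i = 0.46×0.5831 + 0.31×1.5134 + 0.10×2.2774 + 0.08×0.8700 + 0.05×2.3313 = 1.1513
MRP = 13.15% − 3.87% = 9.28%
E(R_P) = R_f + β_P × MRP = 3.87% + 1.1513 × 9.28% = 14.55%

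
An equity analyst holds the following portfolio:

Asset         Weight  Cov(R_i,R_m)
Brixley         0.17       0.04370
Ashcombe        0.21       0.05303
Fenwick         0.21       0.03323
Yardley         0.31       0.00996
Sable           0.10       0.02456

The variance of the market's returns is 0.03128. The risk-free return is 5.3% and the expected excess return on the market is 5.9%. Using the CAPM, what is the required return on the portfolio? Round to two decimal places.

11.16%

β_Brixley = 0.04370 / 0.03128 = 1.3971
β_Ashcombe = 0.05303 / 0.03128 = 1.6953
β_Fenwick = 0.03323 / 0.03128 = 1.0623
β_Yardley = 0.00996 / 0.03128 = 0.3184
β_Sable = 0.02456 / 0.03128 = 0.7852
β_P = Σ w_i β_i = 0.17×1.3971 + 0.21×1.6953 + 0.21×1.0623 + 0.31×0.3184 + 0.10×0.7852 = 0.9938
E(R_P) = R_f + β_P × MRP = 5.3% + 0.9938 × 5.9% = 11.16%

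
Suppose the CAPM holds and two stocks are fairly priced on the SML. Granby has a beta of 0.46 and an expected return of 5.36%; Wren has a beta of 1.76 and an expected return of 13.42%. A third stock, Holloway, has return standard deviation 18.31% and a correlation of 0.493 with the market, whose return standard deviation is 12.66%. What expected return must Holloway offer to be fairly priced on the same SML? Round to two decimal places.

MRP = (13.42% − 5.36%) / (1.76 − 0.46) = 6.2000%
R_f = 5.36% − 0.46 × 6.2000% = 2.5080%
β_Holloway = ρ·σ_i/σ_m = 0.493 × 18.31 / 12.66 = 0.7130
E(R_Holloway) = R_f + β × MRP = 2.5080% + 0.7130 × 6.2000% = 6.93%

6.93%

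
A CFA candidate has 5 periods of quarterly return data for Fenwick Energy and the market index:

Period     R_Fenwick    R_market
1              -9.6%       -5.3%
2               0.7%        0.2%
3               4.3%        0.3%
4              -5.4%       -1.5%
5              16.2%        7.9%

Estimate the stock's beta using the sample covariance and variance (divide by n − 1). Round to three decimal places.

2.018

Mean R_i = (-9.6 + 0.7 + 4.3 − 5.4 + 16.2) / 5 = 1.2400%
Mean R_m = (-5.3 + 0.2 + 0.3 − 1.5 + 7.9) / 5 = 0.3200%
Σ(R_i − R̄_i)(R_m − R̄_m) = 186.4060  ⇒  Cov = 186.4060 / 4 = 46.6015
Σ(R_m − R̄_m)² = 92.3680  ⇒  Var(R_m) = 92.3680 / 4 = 23.0920
β = Cov / Var(R_m) = 46.6015 / 23.0920 = 2.0181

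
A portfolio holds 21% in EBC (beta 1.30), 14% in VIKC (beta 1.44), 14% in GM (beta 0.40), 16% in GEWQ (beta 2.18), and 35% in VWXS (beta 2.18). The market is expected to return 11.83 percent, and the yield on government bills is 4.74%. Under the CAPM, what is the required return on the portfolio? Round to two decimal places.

16.38%

β_P = Σ w_i β_i = 0.21×1.30 + 0.14×1.44 + 0.14×0.40 + 0.16×2.18 + 0.35×2.18 = 1.6424
MRP = 11.83% − 4.74% = 7.09%
E(R_P) = R_f + β_P × MRP = 4.74% + 1.6424 × 7.09% = 16.38%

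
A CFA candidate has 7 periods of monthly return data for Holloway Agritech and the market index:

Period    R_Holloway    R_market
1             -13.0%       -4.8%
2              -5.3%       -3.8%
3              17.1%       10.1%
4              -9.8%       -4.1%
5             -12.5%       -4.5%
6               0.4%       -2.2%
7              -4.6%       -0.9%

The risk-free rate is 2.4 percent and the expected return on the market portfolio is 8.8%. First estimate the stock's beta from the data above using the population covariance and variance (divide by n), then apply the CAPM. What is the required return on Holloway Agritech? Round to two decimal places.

Mean R_i = (-13.0 − 5.3 + 17.1 − 9.8 − 12.5 + 0.4 − 4.6) / 7 = -3.9571%
Mean R_m = (-4.8 − 3.8 + 10.1 − 4.1 − 4.5 − 2.2 − 0.9) / 7 = -1.4571%
Σ(R_i − R̄_i)(R_m − R̄_m) = 314.5771  ⇒  Cov = 314.5771 / 7 = 44.9396
Σ(R_m − R̄_m)² = 167.3371  ⇒  Var(R_m) = 167.3371 / 7 = 23.9053
β = Cov / Var(R_m) = 44.9396 / 23.9053 = 1.8799
MRP = 8.8% − 2.4% = 6.40%
E(R) = R_f + β × MRP = 2.4% + 1.8799 × 6.4% = 14.43%

14.43%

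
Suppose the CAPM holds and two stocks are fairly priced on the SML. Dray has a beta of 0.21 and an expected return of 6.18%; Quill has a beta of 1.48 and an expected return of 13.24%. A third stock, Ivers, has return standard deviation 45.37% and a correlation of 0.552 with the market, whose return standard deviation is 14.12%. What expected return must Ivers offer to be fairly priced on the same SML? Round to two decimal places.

MRP = (13.24% − 6.18%) / (1.48 − 0.21) = 5.5591%
R_f = 6.18% − 0.21 × 5.5591% = 5.0126%
β_Ivers = ρ·σ_i/σ_m = 0.552 × 45.37 / 14.12 = 1.7737
E(R_Ivers) = R_f + β × MRP = 5.0126% + 1.7737 × 5.5591% = 14.87%

14.87%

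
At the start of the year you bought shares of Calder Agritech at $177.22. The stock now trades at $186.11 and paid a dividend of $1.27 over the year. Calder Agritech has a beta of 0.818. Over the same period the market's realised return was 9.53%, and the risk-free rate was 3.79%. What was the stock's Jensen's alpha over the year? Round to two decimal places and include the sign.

-2.75%

Realised HPR = (P1 + D1 − P0) / P0 = (186.11 + 1.27 − 177.22) / 177.22 = 10.16 / 177.22 = 5.7330%
MRP = 9.53% − 3.79% = 5.74%
CAPM required = R_f + β·MRP = 3.79% + 0.818 × 5.74% = 8.48532%
α = realised − required = 5.7330% − 8.48532% = -2.75%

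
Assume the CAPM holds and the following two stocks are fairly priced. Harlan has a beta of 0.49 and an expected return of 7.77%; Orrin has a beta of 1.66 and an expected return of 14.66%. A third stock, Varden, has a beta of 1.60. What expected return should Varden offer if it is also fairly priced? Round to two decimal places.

14.31%

MRP (SML slope) = (14.66% − 7.77%) / (1.66 − 0.49) = 6.89% / 1.17 = 5.8889%
R_f (intercept) = 7.77% − 0.49 × 5.8889% = 4.8844%
E(R_Varden) = R_f + β × MRP = 4.8844% + 1.60 × 5.8889% = 14.31%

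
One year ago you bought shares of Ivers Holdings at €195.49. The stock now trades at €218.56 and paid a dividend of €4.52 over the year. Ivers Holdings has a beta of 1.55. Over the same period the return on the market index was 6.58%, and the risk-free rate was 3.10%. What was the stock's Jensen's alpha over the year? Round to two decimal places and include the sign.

+5.62%

Realised HPR = (P1 + D1 − P0) / P0 = (218.56 + 4.52 − 195.49) / 195.49 = 27.59 / 195.49 = 14.1133%
MRP = 6.58% − 3.10% = 3.48%
CAPM required = R_f + β·MRP = 3.10% + 1.55 × 3.48% = 8.4940%
α = realised − required = 14.1133% − 8.4940% = +5.62%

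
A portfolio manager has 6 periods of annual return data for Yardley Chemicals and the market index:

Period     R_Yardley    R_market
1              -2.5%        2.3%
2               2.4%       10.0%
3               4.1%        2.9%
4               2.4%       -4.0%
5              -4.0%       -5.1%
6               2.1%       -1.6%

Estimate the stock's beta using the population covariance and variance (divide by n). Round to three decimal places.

Mean R_i = (-2.5 + 2.4 + 4.1 + 2.4 − 4.0 + 2.1) / 6 = 0.7500%
Mean R_m = (2.3 + 10.0 + 2.9 − 4.0 − 5.1 − 1.6) / 6 = 0.7500%
Σ(R_i − R̄_i)(R_m − R̄_m) = 34.2050  ⇒  Cov = 34.2050 / 6 = 5.7008
Σ(R_m − R̄_m)² = 154.8950  ⇒  Var(R_m) = 154.8950 / 6 = 25.8158
β = Cov / Var(R_m) = 5.7008 / 25.8158 = 0.2208

0.221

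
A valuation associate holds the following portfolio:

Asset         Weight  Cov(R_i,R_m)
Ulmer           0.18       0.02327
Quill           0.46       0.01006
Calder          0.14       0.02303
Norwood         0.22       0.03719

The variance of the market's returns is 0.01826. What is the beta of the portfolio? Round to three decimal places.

1.107

β_Ulmer = 0.02327 / 0.01826 = 1.2744
β_Quill = 0.01006 / 0.01826 = 0.5509
β_Calder = 0.02303 / 0.01826 = 1.2612
β_Norwood = 0.03719 / 0.01826 = 2.0367
β_P = Σ w_i β_i = 0.18×1.2744 + 0.46×0.5509 + 0.14×1.2612 + 0.22×2.0367 = 1.1074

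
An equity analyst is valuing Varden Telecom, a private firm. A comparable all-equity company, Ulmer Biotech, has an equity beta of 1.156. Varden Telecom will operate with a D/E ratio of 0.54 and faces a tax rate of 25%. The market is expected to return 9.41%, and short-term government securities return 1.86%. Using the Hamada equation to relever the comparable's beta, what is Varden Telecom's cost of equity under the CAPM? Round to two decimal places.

14.12%

β_L = β_U × [1 + (1 − t)(D/E)] = 1.156 × [1 + (1 − 0.25) × 0.54]
    = 1.156 × [1 + 0.75 × 0.54] = 1.156 × 1.4050 = 1.6242
MRP = 9.41% − 1.86% = 7.55%
E(R) = R_f + β_L × MRP = 1.86% + 1.6242 × 7.55% = 14.12%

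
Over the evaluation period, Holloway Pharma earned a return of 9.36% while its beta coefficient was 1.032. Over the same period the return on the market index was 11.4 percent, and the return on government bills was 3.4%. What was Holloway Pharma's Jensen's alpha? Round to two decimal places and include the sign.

-2.30%

Market excess return = 11.4% − 3.4% = 8.00%
CAPM benchmark = R_f + β(R_m − R_f) = 3.4% + 1.032 × 8.0% = 11.6560%
α = actual − benchmark = 9.36% − 11.6560% = -2.30%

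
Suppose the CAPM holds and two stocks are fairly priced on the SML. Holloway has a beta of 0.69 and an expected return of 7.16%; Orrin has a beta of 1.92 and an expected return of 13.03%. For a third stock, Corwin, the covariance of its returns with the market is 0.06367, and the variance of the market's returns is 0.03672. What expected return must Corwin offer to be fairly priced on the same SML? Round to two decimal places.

12.14%

MRP = (13.03% − 7.16%) / (1.92 − 0.69) = 4.7724%
R_f = 7.16% − 0.69 × 4.7724% = 3.8670%
β_Corwin = Cov / Var(R_m) = 0.06367 / 0.03672 = 1.7339
E(R_Corwin) = R_f + β × MRP = 3.8670% + 1.7339 × 4.7724% = 12.14%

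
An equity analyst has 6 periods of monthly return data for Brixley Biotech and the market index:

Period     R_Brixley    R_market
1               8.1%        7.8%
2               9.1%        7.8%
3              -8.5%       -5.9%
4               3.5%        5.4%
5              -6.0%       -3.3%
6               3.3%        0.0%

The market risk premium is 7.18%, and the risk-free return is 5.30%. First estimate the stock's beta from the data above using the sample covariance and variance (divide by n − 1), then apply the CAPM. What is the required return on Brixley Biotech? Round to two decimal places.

Mean R_i = (8.1 + 9.1 − 8.5 + 3.5 − 6.0 + 3.3) / 6 = 1.5833%
Mean R_m = (7.8 + 7.8 − 5.9 + 5.4 − 3.3 + 0.0) / 6 = 1.9667%
Σ(R_i − R̄_i)(R_m − R̄_m) = 204.3267  ⇒  Cov = 204.3267 / 5 = 40.8653
Σ(R_m − R̄_m)² = 173.3333  ⇒  Var(R_m) = 173.3333 / 5 = 34.6667
β = Cov / Var(R_m) = 40.8653 / 34.6667 = 1.1788
E(R) = R_f + β × MRP = 5.30% + 1.1788 × 7.18% = 13.76%

13.76%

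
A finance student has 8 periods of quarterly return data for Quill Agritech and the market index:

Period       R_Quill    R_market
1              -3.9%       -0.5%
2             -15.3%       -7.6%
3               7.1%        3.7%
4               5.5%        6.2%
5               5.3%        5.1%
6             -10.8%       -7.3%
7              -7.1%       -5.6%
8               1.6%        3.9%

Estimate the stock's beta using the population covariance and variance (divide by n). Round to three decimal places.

Mean R_i = (-3.9 − 15.3 + 7.1 + 5.5 + 5.3 − 10.8 − 7.1 + 1.6) / 8 = -2.2000%
Mean R_m = (-0.5 − 7.6 + 3.7 + 6.2 + 5.1 − 7.3 − 5.6 + 3.9) / 8 = -0.2625%
Σ(R_i − R̄_i)(R_m − R̄_m) = 325.8500  ⇒  Cov = 325.8500 / 8 = 40.7313
Σ(R_m − R̄_m)² = 235.4588  ⇒  Var(R_m) = 235.4588 / 8 = 29.4324
β = Cov / Var(R_m) = 40.7313 / 29.4324 = 1.3839

1.384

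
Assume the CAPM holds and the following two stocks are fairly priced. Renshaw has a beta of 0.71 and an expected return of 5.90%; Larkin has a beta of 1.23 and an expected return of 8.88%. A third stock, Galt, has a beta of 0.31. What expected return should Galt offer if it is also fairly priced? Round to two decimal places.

3.61%

MRP (SML slope) = (8.88% − 5.90%) / (1.23 − 0.71) = 2.98% / 0.52 = 5.7308%
R_f (intercept) = 5.90% − 0.71 × 5.7308% = 1.8311%
E(R_Galt) = R_f + β × MRP = 1.8311% + 0.31 × 5.7308% = 3.61%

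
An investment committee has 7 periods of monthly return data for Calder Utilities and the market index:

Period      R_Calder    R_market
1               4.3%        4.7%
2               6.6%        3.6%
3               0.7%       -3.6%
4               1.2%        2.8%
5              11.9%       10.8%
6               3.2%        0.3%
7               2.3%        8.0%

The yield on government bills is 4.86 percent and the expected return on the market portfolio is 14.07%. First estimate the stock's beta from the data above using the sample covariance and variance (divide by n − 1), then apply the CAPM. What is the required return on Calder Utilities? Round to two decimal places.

Mean R_i = (4.3 + 6.6 + 0.7 + 1.2 + 11.9 + 3.2 + 2.3) / 7 = 4.3143%
Mean R_m = (4.7 + 3.6 − 3.6 + 2.8 + 10.8 + 0.3 + 8.0) / 7 = 3.8000%
Σ(R_i − R̄_i)(R_m − R̄_m) = 77.9300  ⇒  Cov = 77.9300 / 6 = 12.9883
Σ(R_m − R̄_m)² = 135.5000  ⇒  Var(R_m) = 135.5000 / 6 = 22.5833
β = Cov / Var(R_m) = 12.9883 / 22.5833 = 0.5751
MRP = 14.07% − 4.86% = 9.21%
E(R) = R_f + β × MRP = 4.86% + 0.5751 × 9.21% = 10.16%

10.16%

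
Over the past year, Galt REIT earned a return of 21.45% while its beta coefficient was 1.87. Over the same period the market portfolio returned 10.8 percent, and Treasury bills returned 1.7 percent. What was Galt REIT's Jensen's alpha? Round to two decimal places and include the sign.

+2.73%

Market excess return = 10.8% − 1.7% = 9.10%
CAPM benchmark = R_f + β(R_m − R_f) = 1.7% + 1.87 × 9.1% = 18.7170%
α = actual − benchmark = 21.45% − 18.7170% = +2.73%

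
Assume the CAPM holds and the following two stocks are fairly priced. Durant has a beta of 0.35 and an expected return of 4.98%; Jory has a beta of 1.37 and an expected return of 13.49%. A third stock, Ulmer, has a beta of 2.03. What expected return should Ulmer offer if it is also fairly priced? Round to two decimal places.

MRP (SML slope) = (13.49% − 4.98%) / (1.37 − 0.35) = 8.51% / 1.02 = 8.3431%
R_f (intercept) = 4.98% − 0.35 × 8.3431% = 2.0599%
E(R_Ulmer) = R_f + β × MRP = 2.0599% + 2.03 × 8.3431% = 19.00%

19.00%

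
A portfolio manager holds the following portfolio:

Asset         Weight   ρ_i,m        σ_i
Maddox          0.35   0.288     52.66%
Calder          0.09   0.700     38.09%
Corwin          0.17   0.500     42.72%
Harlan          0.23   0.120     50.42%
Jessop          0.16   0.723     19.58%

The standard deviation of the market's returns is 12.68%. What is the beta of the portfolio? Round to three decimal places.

β_Maddox = 0.288 × 52.66% / 12.68% = 1.1961
β_Calder = 0.700 × 38.09% / 12.68% = 2.1028
β_Corwin = 0.500 × 42.72% / 12.68% = 1.6845
β_Harlan = 0.120 × 50.42% / 12.68% = 0.4772
β_Jessop = 0.723 × 19.58% / 12.68% = 1.1164
β_P = Σ w_i β_i = 0.35×1.1961 + 0.09×2.1028 + 0.17×1.6845 + 0.23×0.4772 + 0.16×1.1164 = 1.1826

1.183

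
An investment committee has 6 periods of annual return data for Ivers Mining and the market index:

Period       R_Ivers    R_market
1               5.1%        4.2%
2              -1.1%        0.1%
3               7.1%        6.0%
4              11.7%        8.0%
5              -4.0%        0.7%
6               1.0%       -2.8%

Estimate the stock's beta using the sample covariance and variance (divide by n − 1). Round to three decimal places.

Mean R_i = (5.1 − 1.1 + 7.1 + 11.7 − 4.0 + 1.0) / 6 = 3.3000%
Mean R_m = (4.2 + 0.1 + 6.0 + 8.0 + 0.7 − 2.8) / 6 = 2.7000%
Σ(R_i − R̄_i)(R_m − R̄_m) = 98.4500  ⇒  Cov = 98.4500 / 5 = 19.6900
Σ(R_m − R̄_m)² = 82.2400  ⇒  Var(R_m) = 82.2400 / 5 = 16.4480
β = Cov / Var(R_m) = 19.6900 / 16.4480 = 1.1971

1.197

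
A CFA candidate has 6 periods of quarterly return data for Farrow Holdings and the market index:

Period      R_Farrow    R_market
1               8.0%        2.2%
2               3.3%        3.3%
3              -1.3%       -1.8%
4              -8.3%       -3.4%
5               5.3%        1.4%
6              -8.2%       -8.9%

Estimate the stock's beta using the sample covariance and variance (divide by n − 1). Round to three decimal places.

1.339

Mean R_i = (8.0 + 3.3 − 1.3 − 8.3 + 5.3 − 8.2) / 6 = -0.2000%
Mean R_m = (2.2 + 3.3 − 1.8 − 3.4 + 1.4 − 8.9) / 6 = -1.2000%
Σ(R_i − R̄_i)(R_m − R̄_m) = 138.0100  ⇒  Cov = 138.0100 / 5 = 27.6020
Σ(R_m − R̄_m)² = 103.0600  ⇒  Var(R_m) = 103.0600 / 5 = 20.6120
β = Cov / Var(R_m) = 27.6020 / 20.6120 = 1.3391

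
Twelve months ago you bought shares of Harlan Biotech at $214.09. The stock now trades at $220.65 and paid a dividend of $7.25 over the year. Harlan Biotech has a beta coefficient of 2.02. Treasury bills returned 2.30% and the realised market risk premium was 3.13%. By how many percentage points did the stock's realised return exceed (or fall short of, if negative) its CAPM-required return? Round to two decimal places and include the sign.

Realised HPR = (P1 + D1 − P0) / P0 = (220.65 + 7.25 − 214.09) / 214.09 = 13.81 / 214.09 = 6.4506%
CAPM required = R_f + β·MRP = 2.30% + 2.02 × 3.13% = 8.6226%
α = realised − required = 6.4506% − 8.6226% = -2.17%

-2.17%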